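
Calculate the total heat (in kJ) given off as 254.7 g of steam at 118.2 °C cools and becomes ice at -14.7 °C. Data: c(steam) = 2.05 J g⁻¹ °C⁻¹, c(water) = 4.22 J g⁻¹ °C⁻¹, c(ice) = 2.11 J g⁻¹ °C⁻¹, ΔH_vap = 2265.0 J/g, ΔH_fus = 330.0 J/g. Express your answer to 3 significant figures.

q1 (cool steam 118.2→100 °C): 254.7 × 2.05 × 18.2 = 9503 J
q2 (condense at 100 °C): 254.7 × 2265.0 = 576896 J
q3 (cool water 100→0 °C): 254.7 × 4.22 × 100.0 = 107483 J
q4 (freeze at 0 °C): 254.7 × 330.0 = 84051 J
q5 (cool ice 0→-14.7 °C): 254.7 × 2.11 × 14.7 = 7900 J
Total: 9503 + 576896 + 107483 + 84051 + 7900 = 785833 J = 786 kJ

q = 786 kJ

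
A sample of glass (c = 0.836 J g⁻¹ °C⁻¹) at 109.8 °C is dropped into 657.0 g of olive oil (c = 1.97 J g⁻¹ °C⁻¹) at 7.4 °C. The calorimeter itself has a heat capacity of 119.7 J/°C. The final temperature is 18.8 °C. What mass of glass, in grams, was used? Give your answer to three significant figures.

q_gained = (657.0 × 1.97 + 119.7) × (18.8 − 7.4) = 16120 J
q_lost = m × 0.836 × (109.8 − 18.8) = 76.076 m
m = 16120 / 76.076 = 212 g

m = 212 g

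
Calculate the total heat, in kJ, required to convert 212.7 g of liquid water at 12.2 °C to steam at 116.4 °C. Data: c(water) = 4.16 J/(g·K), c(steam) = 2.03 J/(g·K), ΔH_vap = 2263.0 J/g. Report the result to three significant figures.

q = 566 kJ

q1 (heat water 12.2→100.0 °C): 212.7 × 4.16 × 87.8 = 77688 J
q2 (vaporize at 100 °C): 212.7 × 2263.0 = 481340 J
q3 (heat steam 100.0→116.4 °C): 212.7 × 2.03 × 16.4 = 7081 J
Total: 77688 + 481340 + 7081 = 566109 J = 566 kJ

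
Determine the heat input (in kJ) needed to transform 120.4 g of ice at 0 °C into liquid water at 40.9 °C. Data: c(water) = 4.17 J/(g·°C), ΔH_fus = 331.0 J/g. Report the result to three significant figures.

q = 60.4 kJ

q1 (melt at 0 °C): 120.4 × 331.0 = 39852 J
q2 (heat water 0.0→40.9 °C): 120.4 × 4.17 × 40.9 = 20535 J
Total: 39852 + 20535 = 60387 J = 60.4 kJ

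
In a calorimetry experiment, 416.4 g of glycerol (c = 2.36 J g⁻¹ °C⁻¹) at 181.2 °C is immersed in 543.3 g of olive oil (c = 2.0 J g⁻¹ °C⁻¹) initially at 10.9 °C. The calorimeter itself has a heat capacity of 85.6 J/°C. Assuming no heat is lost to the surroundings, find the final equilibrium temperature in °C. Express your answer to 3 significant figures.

Heat lost by glycerol = heat gained by olive oil + calorimeter.
(416.4)(2.36)(181.2 − T) = [(543.3)(2.0) + 85.6](T − 10.9)
982.704 (181.2 − T) = 1172.2 (T − 10.9)
178070 − 982.704 T = 1172.2 T − 12777
190847 = 2154.904 T
T = 88.56 °C

T_f = 88.6 °C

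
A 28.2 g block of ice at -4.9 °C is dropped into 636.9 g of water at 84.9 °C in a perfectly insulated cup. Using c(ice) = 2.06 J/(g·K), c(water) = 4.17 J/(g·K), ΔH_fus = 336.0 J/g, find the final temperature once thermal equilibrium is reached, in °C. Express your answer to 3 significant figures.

Heat to bring ice to 0 °C and melt it: q₁ = 28.2×2.06×4.9 + 28.2×336.0 = 9759.9 J
Heat the water can supply cooling to 0 °C: 636.9×4.17×84.9 = 225484 J > q₁, so all ice melts.
Energy balance: 636.9×4.17×(84.9 − T) = 9759.9 + 28.2×4.17×(T − 0)
2655.873(84.9 − T) = 9759.9 + 117.594 T
225484 − 9759.9 = 2773.467 T
T = 215724.1 / 2773.467 = 77.78 °C

T_f = 77.8 °C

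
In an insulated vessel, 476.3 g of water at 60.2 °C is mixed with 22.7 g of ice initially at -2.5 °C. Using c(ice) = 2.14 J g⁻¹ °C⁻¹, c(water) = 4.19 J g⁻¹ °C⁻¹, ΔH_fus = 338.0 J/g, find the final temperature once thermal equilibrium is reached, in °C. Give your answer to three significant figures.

T_f = 53.7 °C

Heat to bring ice to 0 °C and melt it: q₁ = 22.7×2.14×2.5 + 22.7×338.0 = 7794.0 J
Heat the water can supply cooling to 0 °C: 476.3×4.19×60.2 = 120141 J > q₁, so all ice melts.
Energy balance: 476.3×4.19×(60.2 − T) = 7794.0 + 22.7×4.19×(T − 0)
1995.697(60.2 − T) = 7794.0 + 95.113 T
120141 − 7794.0 = 2090.810 T
T = 112347.0 / 2090.810 = 53.73 °C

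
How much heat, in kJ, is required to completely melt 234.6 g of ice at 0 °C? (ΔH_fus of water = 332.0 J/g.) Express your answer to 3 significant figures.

q = 77.9 kJ

q = m × ΔH_fus = 234.6 × 332.0 = 77890 J = 77.9 kJ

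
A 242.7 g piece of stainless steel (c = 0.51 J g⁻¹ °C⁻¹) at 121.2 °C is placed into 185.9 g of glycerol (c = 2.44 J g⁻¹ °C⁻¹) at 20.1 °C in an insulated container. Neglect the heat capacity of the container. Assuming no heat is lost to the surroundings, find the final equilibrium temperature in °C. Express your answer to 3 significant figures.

T_f = 41.8 °C

Heat lost by stainless steel = heat gained by glycerol.
(242.7)(0.51)(121.2 − T) = (185.9)(2.44)(T − 20.1)
123.777 (121.2 − T) = 453.596 (T − 20.1)
15002 − 123.777 T = 453.596 T − 9117.3
24119.3 = 577.373 T
T = 41.77 °C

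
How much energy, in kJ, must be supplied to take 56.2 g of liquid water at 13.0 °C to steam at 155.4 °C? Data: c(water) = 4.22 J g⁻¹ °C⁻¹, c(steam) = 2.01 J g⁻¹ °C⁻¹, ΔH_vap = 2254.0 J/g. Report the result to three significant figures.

q = 154 kJ

q1 (heat water 13.0→100.0 °C): 56.2 × 4.22 × 87.0 = 20633 J
q2 (vaporize at 100 °C): 56.2 × 2254.0 = 126675 J
q3 (heat steam 100.0→155.4 °C): 56.2 × 2.01 × 55.4 = 6258 J
Total: 20633 + 126675 + 6258 = 153566 J = 154 kJ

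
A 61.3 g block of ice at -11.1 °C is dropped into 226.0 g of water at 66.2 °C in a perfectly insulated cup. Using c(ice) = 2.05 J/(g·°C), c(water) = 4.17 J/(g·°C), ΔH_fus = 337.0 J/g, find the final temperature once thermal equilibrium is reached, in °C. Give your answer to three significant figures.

T_f = 33.7 °C

Heat to bring ice to 0 °C and melt it: q₁ = 61.3×2.05×11.1 + 61.3×337.0 = 22053 J
Heat the water can supply cooling to 0 °C: 226.0×4.17×66.2 = 62388.2 J > q₁, so all ice melts.
Energy balance: 226.0×4.17×(66.2 − T) = 22053 + 61.3×4.17×(T − 0)
942.42(66.2 − T) = 22053 + 255.621 T
62388.2 − 22053 = 1198.041 T
T = 40335.2 / 1198.041 = 33.67 °C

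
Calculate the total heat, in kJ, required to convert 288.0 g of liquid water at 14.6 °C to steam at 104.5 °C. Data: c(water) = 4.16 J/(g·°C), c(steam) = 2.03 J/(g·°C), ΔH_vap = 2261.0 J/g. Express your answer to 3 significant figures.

q1 (heat water 14.6→100.0 °C): 288.0 × 4.16 × 85.4 = 102316 J
q2 (vaporize at 100 °C): 288.0 × 2261.0 = 651168 J
q3 (heat steam 100.0→104.5 °C): 288.0 × 2.03 × 4.5 = 2631 J
Total: 102316 + 651168 + 2631 = 756115 J = 756 kJ

q = 756 kJ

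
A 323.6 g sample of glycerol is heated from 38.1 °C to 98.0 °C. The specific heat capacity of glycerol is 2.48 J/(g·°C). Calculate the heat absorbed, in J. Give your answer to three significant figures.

q = m c ΔT = 323.6 × 2.48 × (98.0 − 38.1)
q = 323.6 × 2.48 × 59.9 = 48070 J

q = 48100 J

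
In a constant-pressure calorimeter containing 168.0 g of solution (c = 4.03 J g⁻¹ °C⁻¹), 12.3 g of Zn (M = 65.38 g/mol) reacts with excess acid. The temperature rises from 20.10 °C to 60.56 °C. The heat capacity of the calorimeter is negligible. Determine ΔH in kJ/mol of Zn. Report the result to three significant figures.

|ΔT| = |60.56 − 20.10| = 40.46 °C
|q_surr| = (168.0 × 4.03) × 40.46 = 677.04 × 40.46 = 27390 J
n(Zn) = 12.3 / 65.38 = 0.1881 mol
Temperature rose, so q_rxn = −|q_surr| = -27.39 kJ
ΔH = q_rxn / n = -145.6 kJ/mol

ΔH = -146 kJ/mol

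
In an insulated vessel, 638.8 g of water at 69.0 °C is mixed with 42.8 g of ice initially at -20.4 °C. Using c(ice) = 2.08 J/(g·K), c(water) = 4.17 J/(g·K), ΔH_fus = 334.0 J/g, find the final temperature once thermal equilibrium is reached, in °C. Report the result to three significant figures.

T_f = 59.0 °C

Heat to bring ice to 0 °C and melt it: q₁ = 42.8×2.08×20.4 + 42.8×334.0 = 16111 J
Heat the water can supply cooling to 0 °C: 638.8×4.17×69.0 = 183802 J > q₁, so all ice melts.
Energy balance: 638.8×4.17×(69.0 − T) = 16111 + 42.8×4.17×(T − 0)
2663.796(69.0 − T) = 16111 + 178.476 T
183802 − 16111 = 2842.272 T
T = 167691 / 2842.272 = 59.00 °C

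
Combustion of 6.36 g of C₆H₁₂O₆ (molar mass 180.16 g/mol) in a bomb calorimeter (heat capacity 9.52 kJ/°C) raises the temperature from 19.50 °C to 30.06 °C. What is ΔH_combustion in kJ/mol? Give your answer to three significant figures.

ΔT = 30.06 − 19.50 = 10.56 °C
q_cal = C_cal × ΔT = 9.52 × 10.56 = 100.5312 kJ
n = 6.36 / 180.16 = 0.03530 mol
q_rxn = −q_cal = -100.5312 kJ
ΔH = -100.5312 / 0.03530 = -2848 kJ/mol

ΔH = -2850 kJ/mol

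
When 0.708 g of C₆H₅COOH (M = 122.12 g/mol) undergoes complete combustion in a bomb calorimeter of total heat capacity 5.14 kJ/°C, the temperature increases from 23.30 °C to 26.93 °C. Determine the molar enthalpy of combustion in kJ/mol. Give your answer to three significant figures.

ΔT = 26.93 − 23.30 = 3.63 °C
q_cal = C_cal × ΔT = 5.14 × 3.63 = 18.6582 kJ
n = 0.708 / 122.12 = 0.005798 mol
q_rxn = −q_cal = -18.6582 kJ
ΔH = -18.6582 / 0.005798 = -3218 kJ/mol

ΔH = -3220 kJ/mol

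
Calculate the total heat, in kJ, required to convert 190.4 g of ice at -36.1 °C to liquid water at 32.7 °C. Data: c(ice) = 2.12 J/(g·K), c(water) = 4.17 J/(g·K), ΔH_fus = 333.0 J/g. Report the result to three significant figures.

q1 (heat ice -36.1→0.0 °C): 190.4 × 2.12 × 36.1 = 14572 J
q2 (melt at 0 °C): 190.4 × 333.0 = 63403 J
q3 (heat water 0.0→32.7 °C): 190.4 × 4.17 × 32.7 = 25963 J
Total: 14572 + 63403 + 25963 = 103938 J = 104 kJ

q = 104 kJ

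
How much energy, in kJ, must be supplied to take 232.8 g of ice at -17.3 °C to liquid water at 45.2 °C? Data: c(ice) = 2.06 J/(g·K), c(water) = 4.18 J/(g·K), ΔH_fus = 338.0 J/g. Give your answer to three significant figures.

q1 (heat ice -17.3→0.0 °C): 232.8 × 2.06 × 17.3 = 8297 J
q2 (melt at 0 °C): 232.8 × 338.0 = 78686 J
q3 (heat water 0.0→45.2 °C): 232.8 × 4.18 × 45.2 = 43984 J
Total: 8297 + 78686 + 43984 = 130967 J = 131 kJ

q = 131 kJ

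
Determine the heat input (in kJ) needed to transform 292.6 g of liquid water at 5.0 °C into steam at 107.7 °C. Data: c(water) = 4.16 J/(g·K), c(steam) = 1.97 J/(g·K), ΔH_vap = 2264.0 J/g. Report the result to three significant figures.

q = 783 kJ

q1 (heat water 5.0→100.0 °C): 292.6 × 4.16 × 95.0 = 115636 J
q2 (vaporize at 100 °C): 292.6 × 2264.0 = 662446 J
q3 (heat steam 100.0→107.7 °C): 292.6 × 1.97 × 7.7 = 4438 J
Total: 115636 + 662446 + 4438 = 782520 J = 783 kJ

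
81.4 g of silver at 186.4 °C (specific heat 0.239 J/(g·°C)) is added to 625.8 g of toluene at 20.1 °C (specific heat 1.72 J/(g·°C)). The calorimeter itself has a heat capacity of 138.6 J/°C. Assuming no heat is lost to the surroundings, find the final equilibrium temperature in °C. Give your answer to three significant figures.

T_f = 22.7 °C

Heat lost by silver = heat gained by toluene + calorimeter.
(81.4)(0.239)(186.4 − T) = [(625.8)(1.72) + 138.6](T − 20.1)
19.4546 (186.4 − T) = 1214.976 (T − 20.1)
3626.3 − 19.4546 T = 1214.976 T − 24421
28047.3 = 1234.4306 T
T = 22.72 °C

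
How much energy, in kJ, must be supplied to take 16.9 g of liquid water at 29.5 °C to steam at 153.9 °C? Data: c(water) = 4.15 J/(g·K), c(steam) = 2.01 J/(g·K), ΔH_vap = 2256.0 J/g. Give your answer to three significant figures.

q1 (heat water 29.5→100.0 °C): 16.9 × 4.15 × 70.5 = 4945 J
q2 (vaporize at 100 °C): 16.9 × 2256.0 = 38126 J
q3 (heat steam 100.0→153.9 °C): 16.9 × 2.01 × 53.9 = 1831 J
Total: 4945 + 38126 + 1831 = 44902 J = 44.9 kJ

q = 44.9 kJ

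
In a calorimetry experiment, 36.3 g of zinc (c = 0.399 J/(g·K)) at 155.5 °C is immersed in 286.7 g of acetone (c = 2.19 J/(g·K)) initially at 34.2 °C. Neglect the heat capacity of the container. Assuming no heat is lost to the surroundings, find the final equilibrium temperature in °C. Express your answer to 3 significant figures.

T_f = 36.9 °C

Heat lost by zinc = heat gained by acetone.
(36.3)(0.399)(155.5 − T) = (286.7)(2.19)(T − 34.2)
14.4837 (155.5 − T) = 627.873 (T − 34.2)
2252.2 − 14.4837 T = 627.873 T − 21473
23725.2 = 642.3567 T
T = 36.93 °C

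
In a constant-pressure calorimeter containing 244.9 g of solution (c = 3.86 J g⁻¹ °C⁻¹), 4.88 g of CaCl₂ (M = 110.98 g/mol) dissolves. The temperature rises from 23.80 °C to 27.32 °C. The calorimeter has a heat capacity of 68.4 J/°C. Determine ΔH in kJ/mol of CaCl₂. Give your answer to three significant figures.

ΔH = -81.1 kJ/mol

|ΔT| = |27.32 − 23.80| = 3.52 °C
|q_surr| = (244.9 × 3.86 + 68.4) × 3.52 = 1013.714 × 3.52 = 3568 J
n(CaCl₂) = 4.88 / 110.98 = 0.04397 mol
Temperature rose, so q_rxn = −|q_surr| = -3.568 kJ
ΔH = q_rxn / n = -81.146 kJ/mol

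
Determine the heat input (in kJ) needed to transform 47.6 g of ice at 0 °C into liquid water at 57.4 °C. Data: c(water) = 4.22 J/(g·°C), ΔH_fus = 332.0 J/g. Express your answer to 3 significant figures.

q1 (melt at 0 °C): 47.6 × 332.0 = 15803 J
q2 (heat water 0.0→57.4 °C): 47.6 × 4.22 × 57.4 = 11530 J
Total: 15803 + 11530 = 27333 J = 27.3 kJ

q = 27.3 kJ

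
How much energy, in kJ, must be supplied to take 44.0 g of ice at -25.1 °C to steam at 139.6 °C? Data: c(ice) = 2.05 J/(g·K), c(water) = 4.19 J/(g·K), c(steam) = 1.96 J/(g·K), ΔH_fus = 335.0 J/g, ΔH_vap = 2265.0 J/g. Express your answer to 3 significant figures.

q = 139 kJ

q1 (heat ice -25.1→0.0 °C): 44.0 × 2.05 × 25.1 = 2264 J
q2 (melt at 0 °C): 44.0 × 335.0 = 14740 J
q3 (heat water 0.0→100.0 °C): 44.0 × 4.19 × 100.0 = 18436 J
q4 (vaporize at 100 °C): 44.0 × 2265.0 = 99660 J
q5 (heat steam 100.0→139.6 °C): 44.0 × 1.96 × 39.6 = 3415 J
Total: 2264 + 14740 + 18436 + 99660 + 3415 = 138515 J = 139 kJ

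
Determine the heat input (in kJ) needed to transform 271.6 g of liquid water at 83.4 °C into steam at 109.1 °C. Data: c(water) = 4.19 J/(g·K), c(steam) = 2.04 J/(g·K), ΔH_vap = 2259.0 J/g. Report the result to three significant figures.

q1 (heat water 83.4→100.0 °C): 271.6 × 4.19 × 16.6 = 18891 J
q2 (vaporize at 100 °C): 271.6 × 2259.0 = 613544 J
q3 (heat steam 100.0→109.1 °C): 271.6 × 2.04 × 9.1 = 5042 J
Total: 18891 + 613544 + 5042 = 637477 J = 637 kJ

q = 637 kJ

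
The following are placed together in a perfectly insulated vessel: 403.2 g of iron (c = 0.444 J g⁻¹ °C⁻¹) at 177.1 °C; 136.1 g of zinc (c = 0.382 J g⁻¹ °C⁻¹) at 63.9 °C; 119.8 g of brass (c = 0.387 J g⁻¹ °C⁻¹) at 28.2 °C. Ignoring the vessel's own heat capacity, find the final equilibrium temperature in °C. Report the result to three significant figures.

Σ mᵢcᵢ(T − Tᵢ) = 0  ⇒  T = Σ mᵢcᵢTᵢ / Σ mᵢcᵢ
Σ mᵢcᵢ = 403.2×0.444 + 136.1×0.382 + 119.8×0.387 = 277.3736
Σ mᵢcᵢTᵢ = 179.0208×177.1 + 51.9902×63.9 + 46.3626×28.2 = 36334
T = 36334 / 277.3736 = 131.0 °C

T_f = 131 °C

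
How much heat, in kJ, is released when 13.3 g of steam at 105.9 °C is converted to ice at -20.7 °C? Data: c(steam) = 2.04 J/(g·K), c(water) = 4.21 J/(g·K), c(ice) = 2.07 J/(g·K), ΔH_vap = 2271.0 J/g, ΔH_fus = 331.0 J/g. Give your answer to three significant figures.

q = 40.9 kJ

q1 (cool steam 105.9→100 °C): 13.3 × 2.04 × 5.9 = 160 J
q2 (condense at 100 °C): 13.3 × 2271.0 = 30204 J
q3 (cool water 100→0 °C): 13.3 × 4.21 × 100.0 = 5599 J
q4 (freeze at 0 °C): 13.3 × 331.0 = 4402 J
q5 (cool ice 0→-20.7 °C): 13.3 × 2.07 × 20.7 = 570 J
Total: 160 + 30204 + 5599 + 4402 + 570 = 40935 J = 40.9 kJ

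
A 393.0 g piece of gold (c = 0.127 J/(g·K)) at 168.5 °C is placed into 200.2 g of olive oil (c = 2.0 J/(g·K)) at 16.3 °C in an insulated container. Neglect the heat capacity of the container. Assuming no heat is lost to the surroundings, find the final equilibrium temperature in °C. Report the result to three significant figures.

Heat lost by gold = heat gained by olive oil.
(393.0)(0.127)(168.5 − T) = (200.2)(2.0)(T − 16.3)
49.911 (168.5 − T) = 400.4 (T − 16.3)
8410.0 − 49.911 T = 400.4 T − 6526.5
14936.5 = 450.311 T
T = 33.17 °C

T_f = 33.2 °C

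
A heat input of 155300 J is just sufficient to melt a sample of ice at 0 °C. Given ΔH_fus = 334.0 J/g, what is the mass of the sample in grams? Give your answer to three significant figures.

m = 465 g

m = q / ΔH_fus = 155300 J / 334.0 J/g = 465 g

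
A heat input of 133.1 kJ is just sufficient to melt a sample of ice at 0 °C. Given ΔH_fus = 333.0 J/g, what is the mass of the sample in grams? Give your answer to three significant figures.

m = q / ΔH_fus = 133100 J / 333.0 J/g = 400 g

m = 400 g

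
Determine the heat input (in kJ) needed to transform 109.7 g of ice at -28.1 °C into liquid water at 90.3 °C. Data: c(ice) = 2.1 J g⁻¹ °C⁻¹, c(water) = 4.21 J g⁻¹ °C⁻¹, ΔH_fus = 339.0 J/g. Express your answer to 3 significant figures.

q = 85.4 kJ

q1 (heat ice -28.1→0.0 °C): 109.7 × 2.1 × 28.1 = 6473 J
q2 (melt at 0 °C): 109.7 × 339.0 = 37188 J
q3 (heat water 0.0→90.3 °C): 109.7 × 4.21 × 90.3 = 41704 J
Total: 6473 + 37188 + 41704 = 85365 J = 85.4 kJ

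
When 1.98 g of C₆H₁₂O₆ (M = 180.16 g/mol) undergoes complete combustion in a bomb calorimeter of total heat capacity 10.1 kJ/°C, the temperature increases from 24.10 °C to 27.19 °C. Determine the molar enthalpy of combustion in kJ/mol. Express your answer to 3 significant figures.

ΔH = -2840 kJ/mol

ΔT = 27.19 − 24.10 = 3.09 °C
q_cal = C_cal × ΔT = 10.1 × 3.09 = 31.209 kJ
n = 1.98 / 180.16 = 0.01099 mol
q_rxn = −q_cal = -31.209 kJ
ΔH = -31.209 / 0.01099 = -2840 kJ/mol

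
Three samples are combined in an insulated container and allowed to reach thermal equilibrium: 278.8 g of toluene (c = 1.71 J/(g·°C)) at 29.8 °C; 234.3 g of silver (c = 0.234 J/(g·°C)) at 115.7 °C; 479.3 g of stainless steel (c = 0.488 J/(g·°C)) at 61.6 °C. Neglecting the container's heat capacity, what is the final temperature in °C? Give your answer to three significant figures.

Σ mᵢcᵢ(T − Tᵢ) = 0  ⇒  T = Σ mᵢcᵢTᵢ / Σ mᵢcᵢ
Σ mᵢcᵢ = 278.8×1.71 + 234.3×0.234 + 479.3×0.488 = 765.4726
Σ mᵢcᵢTᵢ = 476.748×29.8 + 54.8262×115.7 + 233.8984×61.6 = 34959
T = 34959 / 765.4726 = 45.67 °C

T_f = 45.7 °C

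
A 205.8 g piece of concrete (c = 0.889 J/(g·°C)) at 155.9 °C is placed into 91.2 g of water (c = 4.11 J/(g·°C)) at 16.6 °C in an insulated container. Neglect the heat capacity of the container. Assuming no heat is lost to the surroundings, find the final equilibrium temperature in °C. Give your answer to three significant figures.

T_f = 62.3 °C

Heat lost by concrete = heat gained by water.
(205.8)(0.889)(155.9 − T) = (91.2)(4.11)(T − 16.6)
182.9562 (155.9 − T) = 374.832 (T − 16.6)
28523 − 182.9562 T = 374.832 T − 6222.2
34745.2 = 557.7882 T
T = 62.29 °C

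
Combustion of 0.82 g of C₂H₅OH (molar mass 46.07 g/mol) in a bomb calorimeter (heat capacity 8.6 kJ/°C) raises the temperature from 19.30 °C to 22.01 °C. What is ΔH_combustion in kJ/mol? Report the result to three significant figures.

ΔH = -1310 kJ/mol

ΔT = 22.01 − 19.30 = 2.71 °C
q_cal = C_cal × ΔT = 8.6 × 2.71 = 23.306 kJ
n = 0.82 / 46.07 = 0.01780 mol
q_rxn = −q_cal = -23.306 kJ
ΔH = -23.306 / 0.01780 = -1309 kJ/mol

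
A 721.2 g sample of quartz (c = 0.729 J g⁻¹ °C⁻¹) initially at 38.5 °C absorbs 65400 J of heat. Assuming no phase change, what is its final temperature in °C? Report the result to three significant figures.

T_f = 163 °C

ΔT = q / (m c) = 65400 / (721.2 × 0.729) = 124.4 °C
T_f = 38.5 + 124.4 = 162.9 °C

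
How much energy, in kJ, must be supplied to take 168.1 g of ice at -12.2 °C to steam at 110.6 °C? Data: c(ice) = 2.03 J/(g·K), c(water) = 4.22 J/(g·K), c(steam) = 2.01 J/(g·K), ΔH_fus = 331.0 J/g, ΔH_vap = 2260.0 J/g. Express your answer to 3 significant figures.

q1 (heat ice -12.2→0.0 °C): 168.1 × 2.03 × 12.2 = 4163 J
q2 (melt at 0 °C): 168.1 × 331.0 = 55641 J
q3 (heat water 0.0→100.0 °C): 168.1 × 4.22 × 100.0 = 70938 J
q4 (vaporize at 100 °C): 168.1 × 2260.0 = 379906 J
q5 (heat steam 100.0→110.6 °C): 168.1 × 2.01 × 10.6 = 3582 J
Total: 4163 + 55641 + 70938 + 379906 + 3582 = 514230 J = 514 kJ

q = 514 kJ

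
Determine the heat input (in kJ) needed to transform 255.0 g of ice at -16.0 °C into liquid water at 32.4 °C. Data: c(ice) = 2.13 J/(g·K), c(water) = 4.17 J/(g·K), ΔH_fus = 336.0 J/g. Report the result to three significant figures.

q = 129 kJ

q1 (heat ice -16.0→0.0 °C): 255.0 × 2.13 × 16.0 = 8690 J
q2 (melt at 0 °C): 255.0 × 336.0 = 85680 J
q3 (heat water 0.0→32.4 °C): 255.0 × 4.17 × 32.4 = 34453 J
Total: 8690 + 85680 + 34453 = 128823 J = 129 kJ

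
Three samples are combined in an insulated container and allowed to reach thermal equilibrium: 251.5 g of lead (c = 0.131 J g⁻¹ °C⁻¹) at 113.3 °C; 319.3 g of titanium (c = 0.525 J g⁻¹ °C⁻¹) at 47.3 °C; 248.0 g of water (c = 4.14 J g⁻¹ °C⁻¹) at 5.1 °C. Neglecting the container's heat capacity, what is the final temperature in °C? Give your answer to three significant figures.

Σ mᵢcᵢ(T − Tᵢ) = 0  ⇒  T = Σ mᵢcᵢTᵢ / Σ mᵢcᵢ
Σ mᵢcᵢ = 251.5×0.131 + 319.3×0.525 + 248.0×4.14 = 1227.2990
Σ mᵢcᵢTᵢ = 32.9465×113.3 + 167.6325×47.3 + 1026.72×5.1 = 16898
T = 16898 / 1227.2990 = 13.77 °C

T_f = 13.8 °C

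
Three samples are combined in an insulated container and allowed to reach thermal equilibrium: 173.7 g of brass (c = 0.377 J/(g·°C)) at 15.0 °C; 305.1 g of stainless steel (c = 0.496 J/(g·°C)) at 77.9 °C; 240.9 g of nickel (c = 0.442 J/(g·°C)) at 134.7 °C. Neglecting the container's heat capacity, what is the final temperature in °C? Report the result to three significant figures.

T_f = 83.9 °C

Σ mᵢcᵢ(T − Tᵢ) = 0  ⇒  T = Σ mᵢcᵢTᵢ / Σ mᵢcᵢ
Σ mᵢcᵢ = 173.7×0.377 + 305.1×0.496 + 240.9×0.442 = 323.2923
Σ mᵢcᵢTᵢ = 65.4849×15.0 + 151.3296×77.9 + 106.4778×134.7 = 27113
T = 27113 / 323.2923 = 83.87 °C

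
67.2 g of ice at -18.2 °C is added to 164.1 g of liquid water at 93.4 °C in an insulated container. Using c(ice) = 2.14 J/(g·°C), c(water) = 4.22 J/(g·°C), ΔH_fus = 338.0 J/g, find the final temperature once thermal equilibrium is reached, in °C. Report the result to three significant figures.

Heat to bring ice to 0 °C and melt it: q₁ = 67.2×2.14×18.2 + 67.2×338.0 = 25331 J
Heat the water can supply cooling to 0 °C: 164.1×4.22×93.4 = 64679.7 J > q₁, so all ice melts.
Energy balance: 164.1×4.22×(93.4 − T) = 25331 + 67.2×4.22×(T − 0)
692.502(93.4 − T) = 25331 + 283.584 T
64679.7 − 25331 = 976.086 T
T = 39348.7 / 976.086 = 40.31 °C

T_f = 40.3 °C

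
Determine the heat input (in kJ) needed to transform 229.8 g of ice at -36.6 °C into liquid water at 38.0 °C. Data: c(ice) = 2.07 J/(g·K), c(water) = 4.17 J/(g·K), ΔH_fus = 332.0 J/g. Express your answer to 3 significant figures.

q = 130 kJ

q1 (heat ice -36.6→0.0 °C): 229.8 × 2.07 × 36.6 = 17410 J
q2 (melt at 0 °C): 229.8 × 332.0 = 76294 J
q3 (heat water 0.0→38.0 °C): 229.8 × 4.17 × 38.0 = 36414 J
Total: 17410 + 76294 + 36414 = 130118 J = 130 kJ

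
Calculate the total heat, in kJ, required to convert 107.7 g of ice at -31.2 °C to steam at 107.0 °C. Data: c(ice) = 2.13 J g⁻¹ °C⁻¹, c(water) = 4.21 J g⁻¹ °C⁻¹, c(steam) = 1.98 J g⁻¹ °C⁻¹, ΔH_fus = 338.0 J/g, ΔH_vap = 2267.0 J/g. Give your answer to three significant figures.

q = 335 kJ

q1 (heat ice -31.2→0.0 °C): 107.7 × 2.13 × 31.2 = 7157 J
q2 (melt at 0 °C): 107.7 × 338.0 = 36403 J
q3 (heat water 0.0→100.0 °C): 107.7 × 4.21 × 100.0 = 45342 J
q4 (vaporize at 100 °C): 107.7 × 2267.0 = 244156 J
q5 (heat steam 100.0→107.0 °C): 107.7 × 1.98 × 7.0 = 1493 J
Total: 7157 + 36403 + 45342 + 244156 + 1493 = 334551 J = 335 kJ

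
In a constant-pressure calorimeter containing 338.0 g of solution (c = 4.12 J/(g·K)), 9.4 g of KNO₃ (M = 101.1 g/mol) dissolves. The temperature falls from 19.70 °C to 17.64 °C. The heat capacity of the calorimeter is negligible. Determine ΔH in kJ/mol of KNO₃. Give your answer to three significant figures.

ΔH = 30.9 kJ/mol

|ΔT| = |17.64 − 19.70| = 2.06 °C
|q_surr| = (338.0 × 4.12) × 2.06 = 1392.56 × 2.06 = 2869 J
n(KNO₃) = 9.4 / 101.1 = 0.09298 mol
Temperature fell, so q_rxn = +|q_surr| = 2.869 kJ
ΔH = q_rxn / n = 30.86 kJ/mol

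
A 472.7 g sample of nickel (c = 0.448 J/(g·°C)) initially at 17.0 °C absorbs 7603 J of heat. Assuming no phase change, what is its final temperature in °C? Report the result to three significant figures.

T_f = 52.9 °C

ΔT = q / (m c) = 7603 / (472.7 × 0.448) = 35.90 °C
T_f = 17.0 + 35.90 = 52.90 °C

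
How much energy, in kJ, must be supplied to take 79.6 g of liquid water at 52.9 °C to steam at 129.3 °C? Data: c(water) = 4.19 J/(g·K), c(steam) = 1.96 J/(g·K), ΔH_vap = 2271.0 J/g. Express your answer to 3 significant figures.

q = 201 kJ

q1 (heat water 52.9→100.0 °C): 79.6 × 4.19 × 47.1 = 15709 J
q2 (vaporize at 100 °C): 79.6 × 2271.0 = 180772 J
q3 (heat steam 100.0→129.3 °C): 79.6 × 1.96 × 29.3 = 4571 J
Total: 15709 + 180772 + 4571 = 201052 J = 201 kJ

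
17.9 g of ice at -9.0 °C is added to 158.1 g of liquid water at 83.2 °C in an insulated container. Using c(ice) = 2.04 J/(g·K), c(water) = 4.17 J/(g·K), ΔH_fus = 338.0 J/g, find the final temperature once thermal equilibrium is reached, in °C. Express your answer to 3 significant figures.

Heat to bring ice to 0 °C and melt it: q₁ = 17.9×2.04×9.0 + 17.9×338.0 = 6378.8 J
Heat the water can supply cooling to 0 °C: 158.1×4.17×83.2 = 54851.8 J > q₁, so all ice melts.
Energy balance: 158.1×4.17×(83.2 − T) = 6378.8 + 17.9×4.17×(T − 0)
659.277(83.2 − T) = 6378.8 + 74.643 T
54851.8 − 6378.8 = 733.920 T
T = 48473.0 / 733.920 = 66.047 °C

T_f = 66.0 °C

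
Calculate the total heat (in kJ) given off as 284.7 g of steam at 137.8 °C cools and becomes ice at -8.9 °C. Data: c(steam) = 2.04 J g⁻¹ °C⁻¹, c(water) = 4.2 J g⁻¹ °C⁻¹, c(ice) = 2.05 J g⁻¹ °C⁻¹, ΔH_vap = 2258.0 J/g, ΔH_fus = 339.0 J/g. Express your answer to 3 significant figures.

q = 886 kJ

q1 (cool steam 137.8→100 °C): 284.7 × 2.04 × 37.8 = 21954 J
q2 (condense at 100 °C): 284.7 × 2258.0 = 642853 J
q3 (cool water 100→0 °C): 284.7 × 4.2 × 100.0 = 119574 J
q4 (freeze at 0 °C): 284.7 × 339.0 = 96513 J
q5 (cool ice 0→-8.9 °C): 284.7 × 2.05 × 8.9 = 5194 J
Total: 21954 + 642853 + 119574 + 96513 + 5194 = 886088 J = 886 kJ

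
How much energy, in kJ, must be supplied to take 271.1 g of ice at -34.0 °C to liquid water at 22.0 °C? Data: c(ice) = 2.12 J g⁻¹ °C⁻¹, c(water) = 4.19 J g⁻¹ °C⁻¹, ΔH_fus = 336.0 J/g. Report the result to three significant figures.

q = 136 kJ

q1 (heat ice -34.0→0.0 °C): 271.1 × 2.12 × 34.0 = 19541 J
q2 (melt at 0 °C): 271.1 × 336.0 = 91090 J
q3 (heat water 0.0→22.0 °C): 271.1 × 4.19 × 22.0 = 24990 J
Total: 19541 + 91090 + 24990 = 135621 J = 136 kJ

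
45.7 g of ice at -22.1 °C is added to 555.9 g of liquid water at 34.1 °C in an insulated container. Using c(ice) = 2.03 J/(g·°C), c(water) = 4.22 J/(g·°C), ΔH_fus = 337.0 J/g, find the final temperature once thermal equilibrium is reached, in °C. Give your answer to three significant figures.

T_f = 24.6 °C

Heat to bring ice to 0 °C and melt it: q₁ = 45.7×2.03×22.1 + 45.7×337.0 = 17451 J
Heat the water can supply cooling to 0 °C: 555.9×4.22×34.1 = 79995.1 J > q₁, so all ice melts.
Energy balance: 555.9×4.22×(34.1 − T) = 17451 + 45.7×4.22×(T − 0)
2345.898(34.1 − T) = 17451 + 192.854 T
79995.1 − 17451 = 2538.752 T
T = 62544.1 / 2538.752 = 24.64 °C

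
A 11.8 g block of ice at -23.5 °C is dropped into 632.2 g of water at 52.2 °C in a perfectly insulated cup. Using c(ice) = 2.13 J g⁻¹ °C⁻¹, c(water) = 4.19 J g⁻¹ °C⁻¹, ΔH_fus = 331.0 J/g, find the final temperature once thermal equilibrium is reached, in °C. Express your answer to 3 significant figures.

Heat to bring ice to 0 °C and melt it: q₁ = 11.8×2.13×23.5 + 11.8×331.0 = 4496.4 J
Heat the water can supply cooling to 0 °C: 632.2×4.19×52.2 = 138274 J > q₁, so all ice melts.
Energy balance: 632.2×4.19×(52.2 − T) = 4496.4 + 11.8×4.19×(T − 0)
2648.918(52.2 − T) = 4496.4 + 49.442 T
138274 − 4496.4 = 2698.360 T
T = 133777.6 / 2698.360 = 49.58 °C

T_f = 49.6 °C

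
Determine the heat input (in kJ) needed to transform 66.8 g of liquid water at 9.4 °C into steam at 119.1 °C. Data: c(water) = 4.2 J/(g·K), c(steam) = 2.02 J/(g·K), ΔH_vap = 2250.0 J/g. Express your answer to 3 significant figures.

q1 (heat water 9.4→100.0 °C): 66.8 × 4.2 × 90.6 = 25419 J
q2 (vaporize at 100 °C): 66.8 × 2250.0 = 150300 J
q3 (heat steam 100.0→119.1 °C): 66.8 × 2.02 × 19.1 = 2577 J
Total: 25419 + 150300 + 2577 = 178296 J = 178 kJ

q = 178 kJ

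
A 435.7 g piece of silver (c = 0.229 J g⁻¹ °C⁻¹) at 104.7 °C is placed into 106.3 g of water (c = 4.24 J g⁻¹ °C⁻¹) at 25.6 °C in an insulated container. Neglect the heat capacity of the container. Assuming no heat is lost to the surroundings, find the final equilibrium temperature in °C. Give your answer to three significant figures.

Heat lost by silver = heat gained by water.
(435.7)(0.229)(104.7 − T) = (106.3)(4.24)(T − 25.6)
99.7753 (104.7 − T) = 450.712 (T − 25.6)
10446 − 99.7753 T = 450.712 T − 11538
21984 = 550.4873 T
T = 39.94 °C

T_f = 39.9 °C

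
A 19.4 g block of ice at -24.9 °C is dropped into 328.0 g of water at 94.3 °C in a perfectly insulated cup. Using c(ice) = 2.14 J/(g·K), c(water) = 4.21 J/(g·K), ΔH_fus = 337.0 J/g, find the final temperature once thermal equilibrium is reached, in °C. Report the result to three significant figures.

T_f = 83.9 °C

Heat to bring ice to 0 °C and melt it: q₁ = 19.4×2.14×24.9 + 19.4×337.0 = 7571.5 J
Heat the water can supply cooling to 0 °C: 328.0×4.21×94.3 = 130217 J > q₁, so all ice melts.
Energy balance: 328.0×4.21×(94.3 − T) = 7571.5 + 19.4×4.21×(T − 0)
1380.88(94.3 − T) = 7571.5 + 81.674 T
130217 − 7571.5 = 1462.554 T
T = 122645.5 / 1462.554 = 83.86 °C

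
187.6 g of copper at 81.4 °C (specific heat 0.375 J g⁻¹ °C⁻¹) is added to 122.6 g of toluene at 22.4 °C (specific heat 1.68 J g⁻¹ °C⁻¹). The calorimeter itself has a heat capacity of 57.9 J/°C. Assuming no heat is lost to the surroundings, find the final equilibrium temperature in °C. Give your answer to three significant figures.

T_f = 34.8 °C

Heat lost by copper = heat gained by toluene + calorimeter.
(187.6)(0.375)(81.4 − T) = [(122.6)(1.68) + 57.9](T − 22.4)
70.35 (81.4 − T) = 263.868 (T − 22.4)
5726.5 − 70.35 T = 263.868 T − 5910.6
11637.1 = 334.218 T
T = 34.82 °C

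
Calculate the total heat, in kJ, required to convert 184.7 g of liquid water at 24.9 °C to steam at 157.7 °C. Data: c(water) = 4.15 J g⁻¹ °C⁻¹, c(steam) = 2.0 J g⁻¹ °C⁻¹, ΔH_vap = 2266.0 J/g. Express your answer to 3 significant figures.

q = 497 kJ

q1 (heat water 24.9→100.0 °C): 184.7 × 4.15 × 75.1 = 57565 J
q2 (vaporize at 100 °C): 184.7 × 2266.0 = 418530 J
q3 (heat steam 100.0→157.7 °C): 184.7 × 2.0 × 57.7 = 21314 J
Total: 57565 + 418530 + 21314 = 497409 J = 497 kJ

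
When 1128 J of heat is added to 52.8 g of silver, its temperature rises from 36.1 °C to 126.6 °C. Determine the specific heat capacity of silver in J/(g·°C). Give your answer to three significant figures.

c = q / (m ΔT) = 1128 / (52.8 × 90.5)
c = 1128 / 4778.4 = 0.236 J/(g·°C)

c = 0.236 J/(g·°C)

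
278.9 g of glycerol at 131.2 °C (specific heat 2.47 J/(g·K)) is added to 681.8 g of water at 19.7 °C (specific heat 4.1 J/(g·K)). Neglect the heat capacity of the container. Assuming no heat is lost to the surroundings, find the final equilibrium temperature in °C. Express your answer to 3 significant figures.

Heat lost by glycerol = heat gained by water.
(278.9)(2.47)(131.2 − T) = (681.8)(4.1)(T − 19.7)
688.883 (131.2 − T) = 2795.38 (T − 19.7)
90381 − 688.883 T = 2795.38 T − 55069
145450 = 3484.263 T
T = 41.74 °C

T_f = 41.7 °C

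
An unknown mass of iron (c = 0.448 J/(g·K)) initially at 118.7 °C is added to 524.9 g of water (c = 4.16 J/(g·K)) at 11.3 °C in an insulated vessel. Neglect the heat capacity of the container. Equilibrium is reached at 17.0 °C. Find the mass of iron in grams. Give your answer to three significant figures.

m = 273 g

q_gained = (524.9 × 4.16) × (17.0 − 11.3) = 12450 J
q_lost = m × 0.448 × (118.7 − 17.0) = 45.5616 m
m = 12450 / 45.5616 = 273 g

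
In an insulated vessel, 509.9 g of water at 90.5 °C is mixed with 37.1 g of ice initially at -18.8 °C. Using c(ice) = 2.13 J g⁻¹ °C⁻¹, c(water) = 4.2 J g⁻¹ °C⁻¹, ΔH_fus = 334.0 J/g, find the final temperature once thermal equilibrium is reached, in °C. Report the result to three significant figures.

T_f = 78.3 °C

Heat to bring ice to 0 °C and melt it: q₁ = 37.1×2.13×18.8 + 37.1×334.0 = 13877 J
Heat the water can supply cooling to 0 °C: 509.9×4.2×90.5 = 193813 J > q₁, so all ice melts.
Energy balance: 509.9×4.2×(90.5 − T) = 13877 + 37.1×4.2×(T − 0)
2141.58(90.5 − T) = 13877 + 155.82 T
193813 − 13877 = 2297.40 T
T = 179936 / 2297.40 = 78.32 °C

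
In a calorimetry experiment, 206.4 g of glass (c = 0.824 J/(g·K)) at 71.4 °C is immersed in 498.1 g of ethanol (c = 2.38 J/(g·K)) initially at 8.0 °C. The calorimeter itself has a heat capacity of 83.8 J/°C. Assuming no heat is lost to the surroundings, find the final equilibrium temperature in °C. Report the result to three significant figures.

T_f = 15.5 °C

Heat lost by glass = heat gained by ethanol + calorimeter.
(206.4)(0.824)(71.4 − T) = [(498.1)(2.38) + 83.8](T − 8.0)
170.0736 (71.4 − T) = 1269.278 (T − 8.0)
12143 − 170.0736 T = 1269.278 T − 10154
22297 = 1439.3516 T
T = 15.49 °C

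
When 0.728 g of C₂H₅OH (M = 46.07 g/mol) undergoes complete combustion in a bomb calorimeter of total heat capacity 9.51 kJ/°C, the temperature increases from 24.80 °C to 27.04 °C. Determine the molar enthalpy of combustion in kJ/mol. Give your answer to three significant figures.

ΔT = 27.04 − 24.80 = 2.24 °C
q_cal = C_cal × ΔT = 9.51 × 2.24 = 21.3024 kJ
n = 0.728 / 46.07 = 0.01580 mol
q_rxn = −q_cal = -21.3024 kJ
ΔH = -21.3024 / 0.01580 = -1348 kJ/mol

ΔH = -1350 kJ/mol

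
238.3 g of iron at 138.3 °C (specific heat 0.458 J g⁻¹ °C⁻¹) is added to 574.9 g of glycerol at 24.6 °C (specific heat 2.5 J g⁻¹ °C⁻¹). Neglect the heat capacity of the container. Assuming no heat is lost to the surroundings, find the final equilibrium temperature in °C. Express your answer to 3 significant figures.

Heat lost by iron = heat gained by glycerol.
(238.3)(0.458)(138.3 − T) = (574.9)(2.5)(T − 24.6)
109.1414 (138.3 − T) = 1437.25 (T − 24.6)
15094 − 109.1414 T = 1437.25 T − 35356
50450 = 1546.3914 T
T = 32.62 °C

T_f = 32.6 °C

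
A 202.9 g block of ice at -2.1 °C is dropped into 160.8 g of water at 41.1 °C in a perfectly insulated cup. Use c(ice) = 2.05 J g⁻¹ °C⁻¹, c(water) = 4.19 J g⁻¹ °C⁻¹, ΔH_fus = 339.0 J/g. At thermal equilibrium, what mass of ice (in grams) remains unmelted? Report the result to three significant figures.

m_ice remaining = 124 g

Heat to warm all ice to 0 °C: 202.9×2.05×2.1 = 873.48 J
Heat released by water cooling to 0 °C: 160.8×4.19×41.1 = 27691 J
27691 J < 873.48 + 202.9×339.0 = 69656.58 J, so not all ice melts; final T = 0 °C.
Heat left for melting: 27691 − 873.48 = 26817.52 J
Mass melted = 26817.52 / 339.0 = 79.11 g
Ice remaining = 202.9 − 79.11 = 123.79 g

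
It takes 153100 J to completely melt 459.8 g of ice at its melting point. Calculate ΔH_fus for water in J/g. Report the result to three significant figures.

ΔH_fus = 333 J/g

ΔH_fus = q / m = 153100 / 459.8 = 333 J/g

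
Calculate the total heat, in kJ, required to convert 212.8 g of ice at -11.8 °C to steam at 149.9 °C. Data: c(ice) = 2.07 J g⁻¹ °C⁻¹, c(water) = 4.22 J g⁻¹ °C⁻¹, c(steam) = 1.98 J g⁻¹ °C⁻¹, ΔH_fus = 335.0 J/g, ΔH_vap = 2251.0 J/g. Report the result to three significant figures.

q = 666 kJ

q1 (heat ice -11.8→0.0 °C): 212.8 × 2.07 × 11.8 = 5198 J
q2 (melt at 0 °C): 212.8 × 335.0 = 71288 J
q3 (heat water 0.0→100.0 °C): 212.8 × 4.22 × 100.0 = 89802 J
q4 (vaporize at 100 °C): 212.8 × 2251.0 = 479013 J
q5 (heat steam 100.0→149.9 °C): 212.8 × 1.98 × 49.9 = 21025 J
Total: 5198 + 71288 + 89802 + 479013 + 21025 = 666326 J = 666 kJ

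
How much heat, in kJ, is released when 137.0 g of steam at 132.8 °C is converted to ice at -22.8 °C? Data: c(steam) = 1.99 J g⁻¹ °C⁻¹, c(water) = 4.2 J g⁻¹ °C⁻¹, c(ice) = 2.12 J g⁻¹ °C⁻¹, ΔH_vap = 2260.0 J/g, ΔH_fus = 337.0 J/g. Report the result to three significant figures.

q = 429 kJ

q1 (cool steam 132.8→100 °C): 137.0 × 1.99 × 32.8 = 8942 J
q2 (condense at 100 °C): 137.0 × 2260.0 = 309620 J
q3 (cool water 100→0 °C): 137.0 × 4.2 × 100.0 = 57540 J
q4 (freeze at 0 °C): 137.0 × 337.0 = 46169 J
q5 (cool ice 0→-22.8 °C): 137.0 × 2.12 × 22.8 = 6622 J
Total: 8942 + 309620 + 57540 + 46169 + 6622 = 428893 J = 429 kJ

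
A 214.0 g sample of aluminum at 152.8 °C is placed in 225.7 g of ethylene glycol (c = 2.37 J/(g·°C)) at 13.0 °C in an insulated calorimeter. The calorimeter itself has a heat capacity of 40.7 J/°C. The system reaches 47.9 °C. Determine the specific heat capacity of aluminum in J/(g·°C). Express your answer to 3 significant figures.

c = 0.895 J/(g·°C)

q_gained = (225.7 × 2.37 + 40.7) × (47.9 − 13.0) = 20090 J
q_lost = 214.0 × c × (152.8 − 47.9) = 22448.6 c
Set equal: c = 20090 / 22448.6 = 0.895 J/(g·°C)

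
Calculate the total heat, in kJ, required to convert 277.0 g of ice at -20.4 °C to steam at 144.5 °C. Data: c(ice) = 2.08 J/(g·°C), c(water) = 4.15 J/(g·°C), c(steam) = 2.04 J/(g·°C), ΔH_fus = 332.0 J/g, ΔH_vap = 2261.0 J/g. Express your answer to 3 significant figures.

q = 870 kJ

q1 (heat ice -20.4→0.0 °C): 277.0 × 2.08 × 20.4 = 11754 J
q2 (melt at 0 °C): 277.0 × 332.0 = 91964 J
q3 (heat water 0.0→100.0 °C): 277.0 × 4.15 × 100.0 = 114955 J
q4 (vaporize at 100 °C): 277.0 × 2261.0 = 626297 J
q5 (heat steam 100.0→144.5 °C): 277.0 × 2.04 × 44.5 = 25146 J
Total: 11754 + 91964 + 114955 + 626297 + 25146 = 870116 J = 870 kJ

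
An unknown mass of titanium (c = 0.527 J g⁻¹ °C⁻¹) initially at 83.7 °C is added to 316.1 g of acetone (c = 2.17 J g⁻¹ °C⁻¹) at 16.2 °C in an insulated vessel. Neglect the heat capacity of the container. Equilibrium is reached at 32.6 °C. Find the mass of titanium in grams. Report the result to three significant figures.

m = 418 g

q_gained = (316.1 × 2.17) × (32.6 − 16.2) = 11250 J
q_lost = m × 0.527 × (83.7 − 32.6) = 26.9297 m
m = 11250 / 26.9297 = 418 g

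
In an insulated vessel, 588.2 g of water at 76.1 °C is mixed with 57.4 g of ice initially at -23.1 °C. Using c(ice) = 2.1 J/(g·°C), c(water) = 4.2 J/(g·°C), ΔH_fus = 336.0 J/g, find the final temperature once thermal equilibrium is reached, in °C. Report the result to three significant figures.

T_f = 61.2 °C

Heat to bring ice to 0 °C and melt it: q₁ = 57.4×2.1×23.1 + 57.4×336.0 = 22071 J
Heat the water can supply cooling to 0 °C: 588.2×4.2×76.1 = 188000 J > q₁, so all ice melts.
Energy balance: 588.2×4.2×(76.1 − T) = 22071 + 57.4×4.2×(T − 0)
2470.44(76.1 − T) = 22071 + 241.08 T
188000 − 22071 = 2711.52 T
T = 165929 / 2711.52 = 61.19 °C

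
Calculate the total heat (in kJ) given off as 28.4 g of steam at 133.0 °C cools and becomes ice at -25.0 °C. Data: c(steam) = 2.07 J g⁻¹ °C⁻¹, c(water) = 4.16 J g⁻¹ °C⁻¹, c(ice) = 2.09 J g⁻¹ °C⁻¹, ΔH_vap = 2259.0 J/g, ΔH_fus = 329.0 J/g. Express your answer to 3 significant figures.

q1 (cool steam 133.0→100 °C): 28.4 × 2.07 × 33.0 = 1940 J
q2 (condense at 100 °C): 28.4 × 2259.0 = 64156 J
q3 (cool water 100→0 °C): 28.4 × 4.16 × 100.0 = 11814 J
q4 (freeze at 0 °C): 28.4 × 329.0 = 9344 J
q5 (cool ice 0→-25.0 °C): 28.4 × 2.09 × 25.0 = 1484 J
Total: 1940 + 64156 + 11814 + 9344 + 1484 = 88738 J = 88.7 kJ

q = 88.7 kJ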